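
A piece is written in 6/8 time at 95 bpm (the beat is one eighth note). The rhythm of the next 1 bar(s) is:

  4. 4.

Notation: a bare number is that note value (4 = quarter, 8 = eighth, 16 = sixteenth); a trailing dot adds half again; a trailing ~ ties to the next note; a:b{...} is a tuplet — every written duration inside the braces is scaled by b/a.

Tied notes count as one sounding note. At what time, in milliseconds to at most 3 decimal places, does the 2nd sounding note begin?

note 2 onset = 3b = 1894.737ms

1. 0.0ms @ 0 + 1894.737ms (3)
2. 1894.737ms @ 3 + 1894.737ms (3)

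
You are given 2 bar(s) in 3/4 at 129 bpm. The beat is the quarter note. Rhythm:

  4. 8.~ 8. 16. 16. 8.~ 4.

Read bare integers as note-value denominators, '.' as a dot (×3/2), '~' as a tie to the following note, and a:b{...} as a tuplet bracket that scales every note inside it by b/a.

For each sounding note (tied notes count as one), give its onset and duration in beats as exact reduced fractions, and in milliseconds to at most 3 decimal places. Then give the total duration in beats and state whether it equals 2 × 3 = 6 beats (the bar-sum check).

1) 0.0ms=0b +697.674ms=3/2b
2) 697.674ms=3/2b +697.674ms=3/2b
3) 1395.349ms=3b +174.419ms=3/8b
4) 1569.767ms=27/8b +174.419ms=3/8b
5) 1744.186ms=15/4b +1046.512ms=9/4b
Σ=6b of 6 (129bpm 3/4) — PASS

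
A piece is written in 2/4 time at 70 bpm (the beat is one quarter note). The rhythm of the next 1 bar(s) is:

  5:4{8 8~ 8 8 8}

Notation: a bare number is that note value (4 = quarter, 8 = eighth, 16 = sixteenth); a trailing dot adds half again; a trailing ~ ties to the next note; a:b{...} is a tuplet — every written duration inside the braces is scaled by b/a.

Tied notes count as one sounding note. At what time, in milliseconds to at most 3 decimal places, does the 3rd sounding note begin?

note 3 onset = 6/5b = 1028.571ms

1. 0.0ms @ 0 + 342.857ms (2/5)
2. 342.857ms @ 2/5 + 685.714ms (4/5)
3. 1028.571ms @ 6/5 + 342.857ms (2/5)
4. 1371.429ms @ 8/5 + 342.857ms (2/5)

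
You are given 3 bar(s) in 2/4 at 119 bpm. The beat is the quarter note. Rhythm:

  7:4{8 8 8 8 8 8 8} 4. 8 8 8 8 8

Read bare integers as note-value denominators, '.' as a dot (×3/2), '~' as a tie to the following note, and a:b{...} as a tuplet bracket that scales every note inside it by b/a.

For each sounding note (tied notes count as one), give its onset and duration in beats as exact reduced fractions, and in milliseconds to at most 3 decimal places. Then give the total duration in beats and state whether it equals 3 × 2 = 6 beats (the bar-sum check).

1) 0.0ms=0b +144.058ms=2/7b
2) 144.058ms=2/7b +144.058ms=2/7b
3) 288.115ms=4/7b +144.058ms=2/7b
4) 432.173ms=6/7b +144.058ms=2/7b
5) 576.23ms=8/7b +144.058ms=2/7b
6) 720.288ms=10/7b +144.058ms=2/7b
7) 864.346ms=12/7b +144.058ms=2/7b
8) 1008.403ms=2b +756.303ms=3/2b
9) 1764.706ms=7/2b +252.101ms=1/2b
10) 2016.807ms=4b +252.101ms=1/2b
11) 2268.908ms=9/2b +252.101ms=1/2b
12) 2521.008ms=5b +252.101ms=1/2b
13) 2773.109ms=11/2b +252.101ms=1/2b
Σ=6b of 6 (119bpm 2/4) — PASS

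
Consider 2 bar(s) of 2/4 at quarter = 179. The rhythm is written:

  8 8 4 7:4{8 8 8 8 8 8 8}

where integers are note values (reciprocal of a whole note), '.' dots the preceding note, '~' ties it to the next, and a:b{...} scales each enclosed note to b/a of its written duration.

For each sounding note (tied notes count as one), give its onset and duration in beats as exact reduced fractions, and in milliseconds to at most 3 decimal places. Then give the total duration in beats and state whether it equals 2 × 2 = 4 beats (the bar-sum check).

1) 0.0ms=0b +167.598ms=1/2b
2) 167.598ms=1/2b +167.598ms=1/2b
3) 335.196ms=1b +335.196ms=1b
4) 670.391ms=2b +95.77ms=2/7b
5) 766.161ms=16/7b +95.77ms=2/7b
6) 861.931ms=18/7b +95.77ms=2/7b
7) 957.702ms=20/7b +95.77ms=2/7b
8) 1053.472ms=22/7b +95.77ms=2/7b
9) 1149.242ms=24/7b +95.77ms=2/7b
10) 1245.012ms=26/7b +95.77ms=2/7b
Σ=4b of 4 (179bpm 2/4) — PASS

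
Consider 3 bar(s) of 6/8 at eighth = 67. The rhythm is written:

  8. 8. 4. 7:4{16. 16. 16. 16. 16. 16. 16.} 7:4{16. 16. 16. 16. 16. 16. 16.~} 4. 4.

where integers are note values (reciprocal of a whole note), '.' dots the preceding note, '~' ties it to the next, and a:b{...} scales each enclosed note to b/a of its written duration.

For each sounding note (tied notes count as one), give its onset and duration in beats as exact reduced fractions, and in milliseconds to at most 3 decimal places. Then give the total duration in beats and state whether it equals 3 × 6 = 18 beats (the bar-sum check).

1) 0.0ms=0b +1343.284ms=3/2b
2) 1343.284ms=3/2b +1343.284ms=3/2b
3) 2686.567ms=3b +2686.567ms=3b
4) 5373.134ms=6b +383.795ms=3/7b
5) 5756.93ms=45/7b +383.795ms=3/7b
6) 6140.725ms=48/7b +383.795ms=3/7b
7) 6524.52ms=51/7b +383.795ms=3/7b
8) 6908.316ms=54/7b +383.795ms=3/7b
9) 7292.111ms=57/7b +383.795ms=3/7b
10) 7675.906ms=60/7b +383.795ms=3/7b
11) 8059.701ms=9b +383.795ms=3/7b
12) 8443.497ms=66/7b +383.795ms=3/7b
13) 8827.292ms=69/7b +383.795ms=3/7b
14) 9211.087ms=72/7b +383.795ms=3/7b
15) 9594.883ms=75/7b +383.795ms=3/7b
16) 9978.678ms=78/7b +383.795ms=3/7b
17) 10362.473ms=81/7b +3070.362ms=24/7b
18) 13432.836ms=15b +2686.567ms=3b
Σ=18b of 18 (67bpm 6/8) — PASS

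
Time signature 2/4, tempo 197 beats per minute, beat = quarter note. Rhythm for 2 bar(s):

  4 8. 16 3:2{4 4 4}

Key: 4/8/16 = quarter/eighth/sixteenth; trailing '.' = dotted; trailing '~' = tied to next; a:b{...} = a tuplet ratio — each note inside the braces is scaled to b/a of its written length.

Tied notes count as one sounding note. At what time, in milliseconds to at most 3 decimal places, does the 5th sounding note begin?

note 5 onset = 8/3b = 812.183ms

1. 0.0ms @ 0 + 304.569ms (1)
2. 304.569ms @ 1 + 228.426ms (3/4)
3. 532.995ms @ 7/4 + 76.142ms (1/4)
4. 609.137ms @ 2 + 203.046ms (2/3)
5. 812.183ms @ 8/3 + 203.046ms (2/3)
6. 1015.228ms @ 10/3 + 203.046ms (2/3)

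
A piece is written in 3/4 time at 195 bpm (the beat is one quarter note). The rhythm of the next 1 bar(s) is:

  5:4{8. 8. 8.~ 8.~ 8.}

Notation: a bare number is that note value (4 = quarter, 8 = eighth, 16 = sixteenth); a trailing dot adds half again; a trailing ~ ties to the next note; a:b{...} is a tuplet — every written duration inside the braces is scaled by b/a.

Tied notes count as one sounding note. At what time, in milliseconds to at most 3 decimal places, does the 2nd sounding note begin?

note 2 onset = 3/5b = 184.615ms

1. 0.0ms @ 0 + 184.615ms (3/5)
2. 184.615ms @ 3/5 + 184.615ms (3/5)
3. 369.231ms @ 6/5 + 553.846ms (9/5)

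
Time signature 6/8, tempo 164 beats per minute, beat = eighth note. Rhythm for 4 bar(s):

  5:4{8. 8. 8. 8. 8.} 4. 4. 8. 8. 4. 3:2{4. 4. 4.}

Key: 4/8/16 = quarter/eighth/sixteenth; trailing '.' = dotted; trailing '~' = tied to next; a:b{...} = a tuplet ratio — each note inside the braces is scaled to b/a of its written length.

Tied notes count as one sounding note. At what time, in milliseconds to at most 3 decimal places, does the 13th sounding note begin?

1. 0.0ms @ 0 + 439.024ms (6/5)
2. 439.024ms @ 6/5 + 439.024ms (6/5)
3. 878.049ms @ 12/5 + 439.024ms (6/5)
4. 1317.073ms @ 18/5 + 439.024ms (6/5)
5. 1756.098ms @ 24/5 + 439.024ms (6/5)
6. 2195.122ms @ 6 + 1097.561ms (3)
7. 3292.683ms @ 9 + 1097.561ms (3)
8. 4390.244ms @ 12 + 548.78ms (3/2)
9. 4939.024ms @ 27/2 + 548.78ms (3/2)
10. 5487.805ms @ 15 + 1097.561ms (3)
11. 6585.366ms @ 18 + 731.707ms (2)
12. 7317.073ms @ 20 + 731.707ms (2)
13. 8048.78ms @ 22 + 731.707ms (2)

note 13 onset = 22b = 8048.78ms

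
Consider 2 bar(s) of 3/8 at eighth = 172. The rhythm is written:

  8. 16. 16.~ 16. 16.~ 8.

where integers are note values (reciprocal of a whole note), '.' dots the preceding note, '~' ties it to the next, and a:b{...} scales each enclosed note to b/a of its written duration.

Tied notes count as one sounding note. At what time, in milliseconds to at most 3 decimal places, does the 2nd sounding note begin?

1. 0.0ms @ 0 + 523.256ms (3/2)
2. 523.256ms @ 3/2 + 261.628ms (3/4)
3. 784.884ms @ 9/4 + 523.256ms (3/2)
4. 1308.14ms @ 15/4 + 784.884ms (9/4)

note 2 onset = 3/2b = 523.256ms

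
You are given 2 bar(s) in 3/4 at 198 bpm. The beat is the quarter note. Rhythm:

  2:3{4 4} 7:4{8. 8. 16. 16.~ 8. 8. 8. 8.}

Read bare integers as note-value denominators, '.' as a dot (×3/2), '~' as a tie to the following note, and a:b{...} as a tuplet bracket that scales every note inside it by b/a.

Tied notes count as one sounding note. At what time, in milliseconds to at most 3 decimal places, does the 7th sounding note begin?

1. 0.0ms @ 0 + 454.545ms (3/2)
2. 454.545ms @ 3/2 + 454.545ms (3/2)
3. 909.091ms @ 3 + 129.87ms (3/7)
4. 1038.961ms @ 24/7 + 129.87ms (3/7)
5. 1168.831ms @ 27/7 + 64.935ms (3/14)
6. 1233.766ms @ 57/14 + 194.805ms (9/14)
7. 1428.571ms @ 33/7 + 129.87ms (3/7)
8. 1558.442ms @ 36/7 + 129.87ms (3/7)
9. 1688.312ms @ 39/7 + 129.87ms (3/7)

note 7 onset = 33/7b = 1428.571ms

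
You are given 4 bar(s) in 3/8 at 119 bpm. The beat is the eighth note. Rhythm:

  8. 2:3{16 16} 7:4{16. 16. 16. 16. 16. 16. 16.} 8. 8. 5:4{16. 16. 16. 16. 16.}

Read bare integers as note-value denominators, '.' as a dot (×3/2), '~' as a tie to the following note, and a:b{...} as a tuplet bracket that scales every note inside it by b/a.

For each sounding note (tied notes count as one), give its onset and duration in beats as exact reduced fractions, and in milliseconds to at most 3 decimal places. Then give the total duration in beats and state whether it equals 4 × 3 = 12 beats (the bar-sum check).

1) 0.0ms=0b +756.303ms=3/2b
2) 756.303ms=3/2b +378.151ms=3/4b
3) 1134.454ms=9/4b +378.151ms=3/4b
4) 1512.605ms=3b +216.086ms=3/7b
5) 1728.691ms=24/7b +216.086ms=3/7b
6) 1944.778ms=27/7b +216.086ms=3/7b
7) 2160.864ms=30/7b +216.086ms=3/7b
8) 2376.951ms=33/7b +216.086ms=3/7b
9) 2593.037ms=36/7b +216.086ms=3/7b
10) 2809.124ms=39/7b +216.086ms=3/7b
11) 3025.21ms=6b +756.303ms=3/2b
12) 3781.513ms=15/2b +756.303ms=3/2b
13) 4537.815ms=9b +302.521ms=3/5b
14) 4840.336ms=48/5b +302.521ms=3/5b
15) 5142.857ms=51/5b +302.521ms=3/5b
16) 5445.378ms=54/5b +302.521ms=3/5b
17) 5747.899ms=57/5b +302.521ms=3/5b
Σ=12b of 12 (119bpm 3/8) — PASS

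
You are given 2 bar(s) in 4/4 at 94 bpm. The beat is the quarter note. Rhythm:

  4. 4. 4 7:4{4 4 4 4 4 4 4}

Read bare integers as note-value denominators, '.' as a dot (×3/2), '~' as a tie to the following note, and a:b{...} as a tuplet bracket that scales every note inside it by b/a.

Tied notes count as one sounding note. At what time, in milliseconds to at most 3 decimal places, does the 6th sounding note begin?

note 6 onset = 36/7b = 3282.675ms

1. 0.0ms @ 0 + 957.447ms (3/2)
2. 957.447ms @ 3/2 + 957.447ms (3/2)
3. 1914.894ms @ 3 + 638.298ms (1)
4. 2553.191ms @ 4 + 364.742ms (4/7)
5. 2917.933ms @ 32/7 + 364.742ms (4/7)
6. 3282.675ms @ 36/7 + 364.742ms (4/7)
7. 3647.416ms @ 40/7 + 364.742ms (4/7)
8. 4012.158ms @ 44/7 + 364.742ms (4/7)
9. 4376.9ms @ 48/7 + 364.742ms (4/7)
10. 4741.641ms @ 52/7 + 364.742ms (4/7)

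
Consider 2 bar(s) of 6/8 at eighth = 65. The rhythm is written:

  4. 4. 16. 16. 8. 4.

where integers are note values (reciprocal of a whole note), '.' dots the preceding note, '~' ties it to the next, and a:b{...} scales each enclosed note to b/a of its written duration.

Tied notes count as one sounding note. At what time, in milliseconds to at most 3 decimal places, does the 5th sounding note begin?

note 5 onset = 15/2b = 6923.077ms

1. 0.0ms @ 0 + 2769.231ms (3)
2. 2769.231ms @ 3 + 2769.231ms (3)
3. 5538.462ms @ 6 + 692.308ms (3/4)
4. 6230.769ms @ 27/4 + 692.308ms (3/4)
5. 6923.077ms @ 15/2 + 1384.615ms (3/2)
6. 8307.692ms @ 9 + 2769.231ms (3)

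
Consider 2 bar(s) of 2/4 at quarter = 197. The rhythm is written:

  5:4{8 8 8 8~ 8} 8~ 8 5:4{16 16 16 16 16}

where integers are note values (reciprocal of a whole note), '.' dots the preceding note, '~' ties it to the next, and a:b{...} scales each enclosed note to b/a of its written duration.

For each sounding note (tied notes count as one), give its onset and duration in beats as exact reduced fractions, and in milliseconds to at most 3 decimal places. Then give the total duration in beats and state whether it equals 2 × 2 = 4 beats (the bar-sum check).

1) 0.0ms=0b +121.827ms=2/5b
2) 121.827ms=2/5b +121.827ms=2/5b
3) 243.655ms=4/5b +121.827ms=2/5b
4) 365.482ms=6/5b +243.655ms=4/5b
5) 609.137ms=2b +304.569ms=1b
6) 913.706ms=3b +60.914ms=1/5b
7) 974.619ms=16/5b +60.914ms=1/5b
8) 1035.533ms=17/5b +60.914ms=1/5b
9) 1096.447ms=18/5b +60.914ms=1/5b
10) 1157.36ms=19/5b +60.914ms=1/5b
Σ=4b of 4 (197bpm 2/4) — PASS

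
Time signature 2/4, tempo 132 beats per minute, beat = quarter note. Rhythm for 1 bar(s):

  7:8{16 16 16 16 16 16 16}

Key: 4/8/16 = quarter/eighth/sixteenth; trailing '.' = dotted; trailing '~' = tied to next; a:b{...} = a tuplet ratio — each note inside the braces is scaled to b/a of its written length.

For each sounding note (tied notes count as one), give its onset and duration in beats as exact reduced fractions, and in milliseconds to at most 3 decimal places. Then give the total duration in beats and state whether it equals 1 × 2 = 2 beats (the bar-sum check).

1) 0.0ms=0b +129.87ms=2/7b
2) 129.87ms=2/7b +129.87ms=2/7b
3) 259.74ms=4/7b +129.87ms=2/7b
4) 389.61ms=6/7b +129.87ms=2/7b
5) 519.481ms=8/7b +129.87ms=2/7b
6) 649.351ms=10/7b +129.87ms=2/7b
7) 779.221ms=12/7b +129.87ms=2/7b
Σ=2b of 2 (132bpm 2/4) — PASS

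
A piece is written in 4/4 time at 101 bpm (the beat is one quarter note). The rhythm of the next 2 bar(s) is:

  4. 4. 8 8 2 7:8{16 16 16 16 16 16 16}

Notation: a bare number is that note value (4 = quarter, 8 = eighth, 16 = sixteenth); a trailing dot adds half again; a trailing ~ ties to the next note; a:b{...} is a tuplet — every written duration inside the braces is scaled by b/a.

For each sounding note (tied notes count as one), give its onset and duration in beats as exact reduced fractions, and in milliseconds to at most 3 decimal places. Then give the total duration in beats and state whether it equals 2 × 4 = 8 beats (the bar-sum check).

1) 0.0ms=0b +891.089ms=3/2b
2) 891.089ms=3/2b +891.089ms=3/2b
3) 1782.178ms=3b +297.03ms=1/2b
4) 2079.208ms=7/2b +297.03ms=1/2b
5) 2376.238ms=4b +1188.119ms=2b
6) 3564.356ms=6b +169.731ms=2/7b
7) 3734.088ms=44/7b +169.731ms=2/7b
8) 3903.819ms=46/7b +169.731ms=2/7b
9) 4073.55ms=48/7b +169.731ms=2/7b
10) 4243.281ms=50/7b +169.731ms=2/7b
11) 4413.013ms=52/7b +169.731ms=2/7b
12) 4582.744ms=54/7b +169.731ms=2/7b
Σ=8b of 8 (101bpm 4/4) — PASS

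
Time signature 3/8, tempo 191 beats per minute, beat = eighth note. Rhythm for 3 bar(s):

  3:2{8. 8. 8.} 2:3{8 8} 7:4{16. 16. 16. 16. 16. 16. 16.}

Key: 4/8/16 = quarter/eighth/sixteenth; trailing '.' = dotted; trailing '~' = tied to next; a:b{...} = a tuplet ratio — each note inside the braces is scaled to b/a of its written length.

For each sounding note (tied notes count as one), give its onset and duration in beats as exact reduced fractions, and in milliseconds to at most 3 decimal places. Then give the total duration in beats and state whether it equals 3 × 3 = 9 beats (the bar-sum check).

1) 0.0ms=0b +314.136ms=1b
2) 314.136ms=1b +314.136ms=1b
3) 628.272ms=2b +314.136ms=1b
4) 942.408ms=3b +471.204ms=3/2b
5) 1413.613ms=9/2b +471.204ms=3/2b
6) 1884.817ms=6b +134.63ms=3/7b
7) 2019.447ms=45/7b +134.63ms=3/7b
8) 2154.076ms=48/7b +134.63ms=3/7b
9) 2288.706ms=51/7b +134.63ms=3/7b
10) 2423.336ms=54/7b +134.63ms=3/7b
11) 2557.966ms=57/7b +134.63ms=3/7b
12) 2692.595ms=60/7b +134.63ms=3/7b
Σ=9b of 9 (191bpm 3/8) — PASS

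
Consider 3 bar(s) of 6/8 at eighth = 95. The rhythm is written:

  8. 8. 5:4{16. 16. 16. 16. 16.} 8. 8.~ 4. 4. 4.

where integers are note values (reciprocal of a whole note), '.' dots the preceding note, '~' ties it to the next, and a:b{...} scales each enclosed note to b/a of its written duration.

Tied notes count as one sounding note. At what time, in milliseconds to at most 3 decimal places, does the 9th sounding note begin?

1. 0.0ms @ 0 + 947.368ms (3/2)
2. 947.368ms @ 3/2 + 947.368ms (3/2)
3. 1894.737ms @ 3 + 378.947ms (3/5)
4. 2273.684ms @ 18/5 + 378.947ms (3/5)
5. 2652.632ms @ 21/5 + 378.947ms (3/5)
6. 3031.579ms @ 24/5 + 378.947ms (3/5)
7. 3410.526ms @ 27/5 + 378.947ms (3/5)
8. 3789.474ms @ 6 + 947.368ms (3/2)
9. 4736.842ms @ 15/2 + 2842.105ms (9/2)
10. 7578.947ms @ 12 + 1894.737ms (3)
11. 9473.684ms @ 15 + 1894.737ms (3)

note 9 onset = 15/2b = 4736.842ms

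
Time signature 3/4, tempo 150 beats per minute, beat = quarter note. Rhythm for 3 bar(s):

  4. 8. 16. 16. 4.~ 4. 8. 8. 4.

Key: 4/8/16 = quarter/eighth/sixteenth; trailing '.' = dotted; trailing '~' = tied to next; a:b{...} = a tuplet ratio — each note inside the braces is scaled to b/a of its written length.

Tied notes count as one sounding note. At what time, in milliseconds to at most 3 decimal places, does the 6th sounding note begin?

1. 0.0ms @ 0 + 600.0ms (3/2)
2. 600.0ms @ 3/2 + 300.0ms (3/4)
3. 900.0ms @ 9/4 + 150.0ms (3/8)
4. 1050.0ms @ 21/8 + 150.0ms (3/8)
5. 1200.0ms @ 3 + 1200.0ms (3)
6. 2400.0ms @ 6 + 300.0ms (3/4)
7. 2700.0ms @ 27/4 + 300.0ms (3/4)
8. 3000.0ms @ 15/2 + 600.0ms (3/2)

note 6 onset = 6b = 2400.0ms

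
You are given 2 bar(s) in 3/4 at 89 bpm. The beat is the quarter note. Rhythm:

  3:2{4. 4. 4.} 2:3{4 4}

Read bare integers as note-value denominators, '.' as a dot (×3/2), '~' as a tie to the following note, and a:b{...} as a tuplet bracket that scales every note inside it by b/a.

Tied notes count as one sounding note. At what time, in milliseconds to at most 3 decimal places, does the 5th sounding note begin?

note 5 onset = 9/2b = 3033.708ms

1. 0.0ms @ 0 + 674.157ms (1)
2. 674.157ms @ 1 + 674.157ms (1)
3. 1348.315ms @ 2 + 674.157ms (1)
4. 2022.472ms @ 3 + 1011.236ms (3/2)
5. 3033.708ms @ 9/2 + 1011.236ms (3/2)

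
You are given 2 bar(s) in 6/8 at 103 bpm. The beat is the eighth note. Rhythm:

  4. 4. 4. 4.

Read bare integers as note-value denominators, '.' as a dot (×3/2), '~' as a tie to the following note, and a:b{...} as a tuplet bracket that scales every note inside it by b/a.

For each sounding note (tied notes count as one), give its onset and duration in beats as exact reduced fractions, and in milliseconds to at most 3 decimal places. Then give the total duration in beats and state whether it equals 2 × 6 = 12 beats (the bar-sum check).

1) 0.0ms=0b +1747.573ms=3b
2) 1747.573ms=3b +1747.573ms=3b
3) 3495.146ms=6b +1747.573ms=3b
4) 5242.718ms=9b +1747.573ms=3b
Σ=12b of 12 (103bpm 6/8) — PASS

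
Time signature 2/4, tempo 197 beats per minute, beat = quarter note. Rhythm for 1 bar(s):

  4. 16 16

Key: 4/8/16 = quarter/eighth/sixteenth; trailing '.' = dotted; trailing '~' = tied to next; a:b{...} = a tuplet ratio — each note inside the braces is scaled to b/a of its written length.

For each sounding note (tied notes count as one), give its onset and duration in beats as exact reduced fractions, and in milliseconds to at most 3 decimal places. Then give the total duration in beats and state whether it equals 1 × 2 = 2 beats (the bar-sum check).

1) 0.0ms=0b +456.853ms=3/2b
2) 456.853ms=3/2b +76.142ms=1/4b
3) 532.995ms=7/4b +76.142ms=1/4b
Σ=2b of 2 (197bpm 2/4) — PASS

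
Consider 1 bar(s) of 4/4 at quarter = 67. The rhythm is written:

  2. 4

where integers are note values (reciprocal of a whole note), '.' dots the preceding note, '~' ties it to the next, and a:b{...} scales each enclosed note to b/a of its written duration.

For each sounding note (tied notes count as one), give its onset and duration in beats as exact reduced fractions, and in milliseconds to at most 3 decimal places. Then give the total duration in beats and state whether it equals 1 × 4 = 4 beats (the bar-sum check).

1) 0.0ms=0b +2686.567ms=3b
2) 2686.567ms=3b +895.522ms=1b
Σ=4b of 4 (67bpm 4/4) — PASS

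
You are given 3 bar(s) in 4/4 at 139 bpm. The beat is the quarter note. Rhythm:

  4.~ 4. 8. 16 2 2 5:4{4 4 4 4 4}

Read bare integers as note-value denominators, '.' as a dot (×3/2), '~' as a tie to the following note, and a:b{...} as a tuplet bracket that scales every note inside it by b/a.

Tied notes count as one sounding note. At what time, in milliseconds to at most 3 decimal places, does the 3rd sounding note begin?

1. 0.0ms @ 0 + 1294.964ms (3)
2. 1294.964ms @ 3 + 323.741ms (3/4)
3. 1618.705ms @ 15/4 + 107.914ms (1/4)
4. 1726.619ms @ 4 + 863.309ms (2)
5. 2589.928ms @ 6 + 863.309ms (2)
6. 3453.237ms @ 8 + 345.324ms (4/5)
7. 3798.561ms @ 44/5 + 345.324ms (4/5)
8. 4143.885ms @ 48/5 + 345.324ms (4/5)
9. 4489.209ms @ 52/5 + 345.324ms (4/5)
10. 4834.532ms @ 56/5 + 345.324ms (4/5)

note 3 onset = 15/4b = 1618.705ms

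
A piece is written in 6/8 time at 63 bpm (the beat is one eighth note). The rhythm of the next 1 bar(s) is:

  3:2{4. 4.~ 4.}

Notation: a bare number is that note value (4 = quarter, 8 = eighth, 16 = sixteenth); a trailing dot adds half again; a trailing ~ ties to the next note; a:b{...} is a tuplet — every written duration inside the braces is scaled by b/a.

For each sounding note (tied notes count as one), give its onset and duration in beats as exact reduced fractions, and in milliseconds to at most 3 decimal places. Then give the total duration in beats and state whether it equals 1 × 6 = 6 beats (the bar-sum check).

1) 0.0ms=0b +1904.762ms=2b
2) 1904.762ms=2b +3809.524ms=4b
Σ=6b of 6 (63bpm 6/8) — PASS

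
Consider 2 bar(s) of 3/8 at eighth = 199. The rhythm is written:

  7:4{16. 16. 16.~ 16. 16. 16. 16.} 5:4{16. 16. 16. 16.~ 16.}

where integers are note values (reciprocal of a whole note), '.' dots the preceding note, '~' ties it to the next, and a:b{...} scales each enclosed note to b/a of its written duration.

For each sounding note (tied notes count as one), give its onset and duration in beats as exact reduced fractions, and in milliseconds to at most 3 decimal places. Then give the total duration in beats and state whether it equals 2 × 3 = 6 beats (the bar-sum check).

1) 0.0ms=0b +129.218ms=3/7b
2) 129.218ms=3/7b +129.218ms=3/7b
3) 258.435ms=6/7b +258.435ms=6/7b
4) 516.87ms=12/7b +129.218ms=3/7b
5) 646.088ms=15/7b +129.218ms=3/7b
6) 775.305ms=18/7b +129.218ms=3/7b
7) 904.523ms=3b +180.905ms=3/5b
8) 1085.427ms=18/5b +180.905ms=3/5b
9) 1266.332ms=21/5b +180.905ms=3/5b
10) 1447.236ms=24/5b +361.809ms=6/5b
Σ=6b of 6 (199bpm 3/8) — PASS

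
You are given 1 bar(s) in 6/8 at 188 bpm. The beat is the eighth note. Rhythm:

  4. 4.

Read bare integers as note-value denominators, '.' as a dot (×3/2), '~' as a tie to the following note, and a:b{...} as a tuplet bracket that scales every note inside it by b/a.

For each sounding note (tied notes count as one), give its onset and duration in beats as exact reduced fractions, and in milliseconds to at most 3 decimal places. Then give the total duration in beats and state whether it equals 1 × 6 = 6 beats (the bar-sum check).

1) 0.0ms=0b +957.447ms=3b
2) 957.447ms=3b +957.447ms=3b
Σ=6b of 6 (188bpm 6/8) — PASS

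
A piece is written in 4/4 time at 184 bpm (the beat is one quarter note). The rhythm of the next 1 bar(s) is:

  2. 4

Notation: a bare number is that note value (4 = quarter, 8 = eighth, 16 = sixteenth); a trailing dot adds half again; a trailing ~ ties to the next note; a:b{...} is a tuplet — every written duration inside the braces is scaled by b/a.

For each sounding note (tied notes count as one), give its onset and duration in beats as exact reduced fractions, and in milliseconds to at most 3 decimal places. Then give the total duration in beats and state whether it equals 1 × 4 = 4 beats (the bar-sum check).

1) 0.0ms=0b +978.261ms=3b
2) 978.261ms=3b +326.087ms=1b
Σ=4b of 4 (184bpm 4/4) — PASS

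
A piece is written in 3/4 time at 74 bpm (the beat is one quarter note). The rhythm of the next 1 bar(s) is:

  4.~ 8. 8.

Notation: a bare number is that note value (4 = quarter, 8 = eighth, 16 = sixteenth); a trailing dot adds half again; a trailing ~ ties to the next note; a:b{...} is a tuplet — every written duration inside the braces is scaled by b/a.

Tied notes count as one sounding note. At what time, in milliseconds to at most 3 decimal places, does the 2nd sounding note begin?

1. 0.0ms @ 0 + 1824.324ms (9/4)
2. 1824.324ms @ 9/4 + 608.108ms (3/4)

note 2 onset = 9/4b = 1824.324ms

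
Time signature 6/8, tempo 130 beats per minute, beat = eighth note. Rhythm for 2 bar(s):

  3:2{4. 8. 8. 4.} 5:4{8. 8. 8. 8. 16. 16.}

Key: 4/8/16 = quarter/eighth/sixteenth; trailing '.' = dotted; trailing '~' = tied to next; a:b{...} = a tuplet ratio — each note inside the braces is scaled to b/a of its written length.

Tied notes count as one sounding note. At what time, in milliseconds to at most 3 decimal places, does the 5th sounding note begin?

note 5 onset = 6b = 2769.231ms

1. 0.0ms @ 0 + 923.077ms (2)
2. 923.077ms @ 2 + 461.538ms (1)
3. 1384.615ms @ 3 + 461.538ms (1)
4. 1846.154ms @ 4 + 923.077ms (2)
5. 2769.231ms @ 6 + 553.846ms (6/5)
6. 3323.077ms @ 36/5 + 553.846ms (6/5)
7. 3876.923ms @ 42/5 + 553.846ms (6/5)
8. 4430.769ms @ 48/5 + 553.846ms (6/5)
9. 4984.615ms @ 54/5 + 276.923ms (3/5)
10. 5261.538ms @ 57/5 + 276.923ms (3/5)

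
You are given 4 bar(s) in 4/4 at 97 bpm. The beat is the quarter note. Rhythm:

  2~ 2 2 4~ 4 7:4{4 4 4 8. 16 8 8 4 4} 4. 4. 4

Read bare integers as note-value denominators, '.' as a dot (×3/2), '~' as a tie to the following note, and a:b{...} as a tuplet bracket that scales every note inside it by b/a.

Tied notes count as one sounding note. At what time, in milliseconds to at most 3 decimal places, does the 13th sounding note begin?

note 13 onset = 12b = 7422.68ms

1. 0.0ms @ 0 + 2474.227ms (4)
2. 2474.227ms @ 4 + 1237.113ms (2)
3. 3711.34ms @ 6 + 1237.113ms (2)
4. 4948.454ms @ 8 + 353.461ms (4/7)
5. 5301.915ms @ 60/7 + 353.461ms (4/7)
6. 5655.376ms @ 64/7 + 353.461ms (4/7)
7. 6008.837ms @ 68/7 + 265.096ms (3/7)
8. 6273.932ms @ 71/7 + 88.365ms (1/7)
9. 6362.297ms @ 72/7 + 176.73ms (2/7)
10. 6539.028ms @ 74/7 + 176.73ms (2/7)
11. 6715.758ms @ 76/7 + 353.461ms (4/7)
12. 7069.219ms @ 80/7 + 353.461ms (4/7)
13. 7422.68ms @ 12 + 927.835ms (3/2)
14. 8350.515ms @ 27/2 + 927.835ms (3/2)
15. 9278.351ms @ 15 + 618.557ms (1)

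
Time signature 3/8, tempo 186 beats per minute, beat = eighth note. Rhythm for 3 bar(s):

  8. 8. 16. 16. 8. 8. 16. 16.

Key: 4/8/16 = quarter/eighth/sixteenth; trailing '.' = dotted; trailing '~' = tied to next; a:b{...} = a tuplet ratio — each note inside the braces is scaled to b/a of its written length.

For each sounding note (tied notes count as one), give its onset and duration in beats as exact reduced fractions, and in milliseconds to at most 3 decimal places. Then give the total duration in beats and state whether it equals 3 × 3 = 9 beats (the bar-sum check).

1) 0.0ms=0b +483.871ms=3/2b
2) 483.871ms=3/2b +483.871ms=3/2b
3) 967.742ms=3b +241.935ms=3/4b
4) 1209.677ms=15/4b +241.935ms=3/4b
5) 1451.613ms=9/2b +483.871ms=3/2b
6) 1935.484ms=6b +483.871ms=3/2b
7) 2419.355ms=15/2b +241.935ms=3/4b
8) 2661.29ms=33/4b +241.935ms=3/4b
Σ=9b of 9 (186bpm 3/8) — PASS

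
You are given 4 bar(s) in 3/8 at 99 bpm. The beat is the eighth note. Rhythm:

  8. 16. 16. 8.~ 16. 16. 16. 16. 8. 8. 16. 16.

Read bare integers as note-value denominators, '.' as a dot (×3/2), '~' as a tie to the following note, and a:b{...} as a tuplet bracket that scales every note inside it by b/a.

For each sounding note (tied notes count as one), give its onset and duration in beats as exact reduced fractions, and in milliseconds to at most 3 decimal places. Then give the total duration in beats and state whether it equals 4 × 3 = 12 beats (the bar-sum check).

1) 0.0ms=0b +909.091ms=3/2b
2) 909.091ms=3/2b +454.545ms=3/4b
3) 1363.636ms=9/4b +454.545ms=3/4b
4) 1818.182ms=3b +1363.636ms=9/4b
5) 3181.818ms=21/4b +454.545ms=3/4b
6) 3636.364ms=6b +454.545ms=3/4b
7) 4090.909ms=27/4b +454.545ms=3/4b
8) 4545.455ms=15/2b +909.091ms=3/2b
9) 5454.545ms=9b +909.091ms=3/2b
10) 6363.636ms=21/2b +454.545ms=3/4b
11) 6818.182ms=45/4b +454.545ms=3/4b
Σ=12b of 12 (99bpm 3/8) — PASS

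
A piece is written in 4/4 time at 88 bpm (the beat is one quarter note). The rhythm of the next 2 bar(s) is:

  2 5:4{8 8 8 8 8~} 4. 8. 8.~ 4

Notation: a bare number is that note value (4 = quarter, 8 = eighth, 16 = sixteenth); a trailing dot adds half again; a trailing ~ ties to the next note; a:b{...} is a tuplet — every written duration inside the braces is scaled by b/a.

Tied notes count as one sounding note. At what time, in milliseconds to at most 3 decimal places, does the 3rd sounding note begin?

1. 0.0ms @ 0 + 1363.636ms (2)
2. 1363.636ms @ 2 + 272.727ms (2/5)
3. 1636.364ms @ 12/5 + 272.727ms (2/5)
4. 1909.091ms @ 14/5 + 272.727ms (2/5)
5. 2181.818ms @ 16/5 + 272.727ms (2/5)
6. 2454.545ms @ 18/5 + 1295.455ms (19/10)
7. 3750.0ms @ 11/2 + 511.364ms (3/4)
8. 4261.364ms @ 25/4 + 1193.182ms (7/4)

note 3 onset = 12/5b = 1636.364ms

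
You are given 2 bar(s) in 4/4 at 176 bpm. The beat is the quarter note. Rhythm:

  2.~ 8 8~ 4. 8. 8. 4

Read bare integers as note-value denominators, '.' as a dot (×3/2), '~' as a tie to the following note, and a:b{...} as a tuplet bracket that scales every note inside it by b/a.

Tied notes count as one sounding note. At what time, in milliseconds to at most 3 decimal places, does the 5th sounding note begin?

1. 0.0ms @ 0 + 1193.182ms (7/2)
2. 1193.182ms @ 7/2 + 681.818ms (2)
3. 1875.0ms @ 11/2 + 255.682ms (3/4)
4. 2130.682ms @ 25/4 + 255.682ms (3/4)
5. 2386.364ms @ 7 + 340.909ms (1)

note 5 onset = 7b = 2386.364ms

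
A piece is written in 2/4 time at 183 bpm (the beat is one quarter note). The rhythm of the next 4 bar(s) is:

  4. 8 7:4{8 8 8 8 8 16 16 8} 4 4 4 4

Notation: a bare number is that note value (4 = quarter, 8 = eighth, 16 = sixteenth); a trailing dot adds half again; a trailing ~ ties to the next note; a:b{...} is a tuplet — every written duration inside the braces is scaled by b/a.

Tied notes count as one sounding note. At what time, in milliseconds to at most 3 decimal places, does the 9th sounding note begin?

note 9 onset = 25/7b = 1170.96ms

1. 0.0ms @ 0 + 491.803ms (3/2)
2. 491.803ms @ 3/2 + 163.934ms (1/2)
3. 655.738ms @ 2 + 93.677ms (2/7)
4. 749.415ms @ 16/7 + 93.677ms (2/7)
5. 843.091ms @ 18/7 + 93.677ms (2/7)
6. 936.768ms @ 20/7 + 93.677ms (2/7)
7. 1030.445ms @ 22/7 + 93.677ms (2/7)
8. 1124.122ms @ 24/7 + 46.838ms (1/7)
9. 1170.96ms @ 25/7 + 46.838ms (1/7)
10. 1217.799ms @ 26/7 + 93.677ms (2/7)
11. 1311.475ms @ 4 + 327.869ms (1)
12. 1639.344ms @ 5 + 327.869ms (1)
13. 1967.213ms @ 6 + 327.869ms (1)
14. 2295.082ms @ 7 + 327.869ms (1)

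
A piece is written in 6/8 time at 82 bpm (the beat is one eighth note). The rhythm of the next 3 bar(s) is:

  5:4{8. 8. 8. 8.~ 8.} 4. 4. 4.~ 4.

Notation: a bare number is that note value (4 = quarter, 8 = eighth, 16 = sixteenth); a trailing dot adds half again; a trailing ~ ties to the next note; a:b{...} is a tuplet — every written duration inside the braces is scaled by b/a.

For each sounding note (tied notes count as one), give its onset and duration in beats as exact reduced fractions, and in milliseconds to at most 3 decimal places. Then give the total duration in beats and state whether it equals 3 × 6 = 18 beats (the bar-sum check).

1) 0.0ms=0b +878.049ms=6/5b
2) 878.049ms=6/5b +878.049ms=6/5b
3) 1756.098ms=12/5b +878.049ms=6/5b
4) 2634.146ms=18/5b +1756.098ms=12/5b
5) 4390.244ms=6b +2195.122ms=3b
6) 6585.366ms=9b +2195.122ms=3b
7) 8780.488ms=12b +4390.244ms=6b
Σ=18b of 18 (82bpm 6/8) — PASS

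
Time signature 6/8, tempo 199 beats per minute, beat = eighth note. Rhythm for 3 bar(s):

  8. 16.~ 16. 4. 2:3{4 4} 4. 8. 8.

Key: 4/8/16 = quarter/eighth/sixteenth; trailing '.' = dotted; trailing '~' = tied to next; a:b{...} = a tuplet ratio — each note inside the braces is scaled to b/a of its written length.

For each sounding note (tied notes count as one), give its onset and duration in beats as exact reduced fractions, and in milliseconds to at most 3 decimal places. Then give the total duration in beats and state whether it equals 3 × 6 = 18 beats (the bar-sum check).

1) 0.0ms=0b +452.261ms=3/2b
2) 452.261ms=3/2b +452.261ms=3/2b
3) 904.523ms=3b +904.523ms=3b
4) 1809.045ms=6b +904.523ms=3b
5) 2713.568ms=9b +904.523ms=3b
6) 3618.09ms=12b +904.523ms=3b
7) 4522.613ms=15b +452.261ms=3/2b
8) 4974.874ms=33/2b +452.261ms=3/2b
Σ=18b of 18 (199bpm 6/8) — PASS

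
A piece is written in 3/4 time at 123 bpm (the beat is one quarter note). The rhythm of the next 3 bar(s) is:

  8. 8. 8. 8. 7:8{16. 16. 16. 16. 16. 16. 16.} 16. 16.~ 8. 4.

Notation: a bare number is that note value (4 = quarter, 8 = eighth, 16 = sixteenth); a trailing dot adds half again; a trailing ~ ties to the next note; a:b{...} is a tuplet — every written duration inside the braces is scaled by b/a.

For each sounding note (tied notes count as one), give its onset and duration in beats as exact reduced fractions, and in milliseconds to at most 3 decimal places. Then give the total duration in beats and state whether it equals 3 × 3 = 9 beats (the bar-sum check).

1) 0.0ms=0b +365.854ms=3/4b
2) 365.854ms=3/4b +365.854ms=3/4b
3) 731.707ms=3/2b +365.854ms=3/4b
4) 1097.561ms=9/4b +365.854ms=3/4b
5) 1463.415ms=3b +209.059ms=3/7b
6) 1672.474ms=24/7b +209.059ms=3/7b
7) 1881.533ms=27/7b +209.059ms=3/7b
8) 2090.592ms=30/7b +209.059ms=3/7b
9) 2299.652ms=33/7b +209.059ms=3/7b
10) 2508.711ms=36/7b +209.059ms=3/7b
11) 2717.77ms=39/7b +209.059ms=3/7b
12) 2926.829ms=6b +182.927ms=3/8b
13) 3109.756ms=51/8b +548.78ms=9/8b
14) 3658.537ms=15/2b +731.707ms=3/2b
Σ=9b of 9 (123bpm 3/4) — PASS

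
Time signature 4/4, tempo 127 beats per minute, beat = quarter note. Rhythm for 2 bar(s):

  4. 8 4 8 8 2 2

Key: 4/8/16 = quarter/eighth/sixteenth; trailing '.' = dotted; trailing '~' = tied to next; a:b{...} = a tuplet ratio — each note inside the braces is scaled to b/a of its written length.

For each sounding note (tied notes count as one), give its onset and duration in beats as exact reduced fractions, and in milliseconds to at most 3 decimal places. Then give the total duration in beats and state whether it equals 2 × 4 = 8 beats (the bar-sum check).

1) 0.0ms=0b +708.661ms=3/2b
2) 708.661ms=3/2b +236.22ms=1/2b
3) 944.882ms=2b +472.441ms=1b
4) 1417.323ms=3b +236.22ms=1/2b
5) 1653.543ms=7/2b +236.22ms=1/2b
6) 1889.764ms=4b +944.882ms=2b
7) 2834.646ms=6b +944.882ms=2b
Σ=8b of 8 (127bpm 4/4) — PASS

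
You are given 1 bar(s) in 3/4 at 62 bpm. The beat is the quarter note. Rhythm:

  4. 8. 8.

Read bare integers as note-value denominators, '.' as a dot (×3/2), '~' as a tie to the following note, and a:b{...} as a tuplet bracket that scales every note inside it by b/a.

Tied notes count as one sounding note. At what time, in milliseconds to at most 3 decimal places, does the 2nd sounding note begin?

1. 0.0ms @ 0 + 1451.613ms (3/2)
2. 1451.613ms @ 3/2 + 725.806ms (3/4)
3. 2177.419ms @ 9/4 + 725.806ms (3/4)

note 2 onset = 3/2b = 1451.613ms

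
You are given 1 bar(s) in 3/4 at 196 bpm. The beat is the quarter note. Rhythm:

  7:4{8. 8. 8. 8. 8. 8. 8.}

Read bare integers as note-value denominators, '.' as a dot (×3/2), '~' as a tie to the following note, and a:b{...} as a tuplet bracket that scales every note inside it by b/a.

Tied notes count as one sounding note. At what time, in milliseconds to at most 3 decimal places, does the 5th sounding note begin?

1. 0.0ms @ 0 + 131.195ms (3/7)
2. 131.195ms @ 3/7 + 131.195ms (3/7)
3. 262.391ms @ 6/7 + 131.195ms (3/7)
4. 393.586ms @ 9/7 + 131.195ms (3/7)
5. 524.781ms @ 12/7 + 131.195ms (3/7)
6. 655.977ms @ 15/7 + 131.195ms (3/7)
7. 787.172ms @ 18/7 + 131.195ms (3/7)

note 5 onset = 12/7b = 524.781ms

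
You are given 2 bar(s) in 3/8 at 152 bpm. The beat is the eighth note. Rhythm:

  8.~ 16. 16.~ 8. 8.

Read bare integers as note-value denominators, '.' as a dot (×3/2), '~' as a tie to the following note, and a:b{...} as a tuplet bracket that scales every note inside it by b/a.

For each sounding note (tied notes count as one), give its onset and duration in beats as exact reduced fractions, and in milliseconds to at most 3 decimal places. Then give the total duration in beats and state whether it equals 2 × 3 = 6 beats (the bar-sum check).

1) 0.0ms=0b +888.158ms=9/4b
2) 888.158ms=9/4b +888.158ms=9/4b
3) 1776.316ms=9/2b +592.105ms=3/2b
Σ=6b of 6 (152bpm 3/8) — PASS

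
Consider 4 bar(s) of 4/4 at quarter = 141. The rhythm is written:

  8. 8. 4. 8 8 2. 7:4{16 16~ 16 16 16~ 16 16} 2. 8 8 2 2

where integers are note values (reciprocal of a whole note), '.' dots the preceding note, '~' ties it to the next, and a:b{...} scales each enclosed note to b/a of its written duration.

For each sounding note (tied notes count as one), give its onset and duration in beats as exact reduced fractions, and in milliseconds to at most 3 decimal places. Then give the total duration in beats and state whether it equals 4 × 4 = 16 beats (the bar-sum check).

1) 0.0ms=0b +319.149ms=3/4b
2) 319.149ms=3/4b +319.149ms=3/4b
3) 638.298ms=3/2b +638.298ms=3/2b
4) 1276.596ms=3b +212.766ms=1/2b
5) 1489.362ms=7/2b +212.766ms=1/2b
6) 1702.128ms=4b +1276.596ms=3b
7) 2978.723ms=7b +60.79ms=1/7b
8) 3039.514ms=50/7b +121.581ms=2/7b
9) 3161.094ms=52/7b +60.79ms=1/7b
10) 3221.884ms=53/7b +121.581ms=2/7b
11) 3343.465ms=55/7b +60.79ms=1/7b
12) 3404.255ms=8b +1276.596ms=3b
13) 4680.851ms=11b +212.766ms=1/2b
14) 4893.617ms=23/2b +212.766ms=1/2b
15) 5106.383ms=12b +851.064ms=2b
16) 5957.447ms=14b +851.064ms=2b
Σ=16b of 16 (141bpm 4/4) — PASS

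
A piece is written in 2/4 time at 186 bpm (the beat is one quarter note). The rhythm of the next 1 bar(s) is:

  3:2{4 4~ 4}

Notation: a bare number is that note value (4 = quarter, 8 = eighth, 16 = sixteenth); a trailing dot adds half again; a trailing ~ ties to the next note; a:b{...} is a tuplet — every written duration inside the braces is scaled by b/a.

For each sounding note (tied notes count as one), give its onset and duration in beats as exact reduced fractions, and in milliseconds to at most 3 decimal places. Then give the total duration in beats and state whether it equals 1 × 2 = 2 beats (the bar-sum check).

1) 0.0ms=0b +215.054ms=2/3b
2) 215.054ms=2/3b +430.108ms=4/3b
Σ=2b of 2 (186bpm 2/4) — PASS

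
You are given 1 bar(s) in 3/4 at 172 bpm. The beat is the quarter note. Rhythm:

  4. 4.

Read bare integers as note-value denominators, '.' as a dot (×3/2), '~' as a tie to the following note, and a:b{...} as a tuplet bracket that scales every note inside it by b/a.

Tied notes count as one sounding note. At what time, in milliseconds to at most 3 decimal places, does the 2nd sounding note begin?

note 2 onset = 3/2b = 523.256ms

1. 0.0ms @ 0 + 523.256ms (3/2)
2. 523.256ms @ 3/2 + 523.256ms (3/2)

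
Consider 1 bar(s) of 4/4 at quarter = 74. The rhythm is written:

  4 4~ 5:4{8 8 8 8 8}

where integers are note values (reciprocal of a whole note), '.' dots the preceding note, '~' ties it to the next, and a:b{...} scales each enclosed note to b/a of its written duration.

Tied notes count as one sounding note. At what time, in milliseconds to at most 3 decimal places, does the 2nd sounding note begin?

1. 0.0ms @ 0 + 810.811ms (1)
2. 810.811ms @ 1 + 1135.135ms (7/5)
3. 1945.946ms @ 12/5 + 324.324ms (2/5)
4. 2270.27ms @ 14/5 + 324.324ms (2/5)
5. 2594.595ms @ 16/5 + 324.324ms (2/5)
6. 2918.919ms @ 18/5 + 324.324ms (2/5)

note 2 onset = 1b = 810.811ms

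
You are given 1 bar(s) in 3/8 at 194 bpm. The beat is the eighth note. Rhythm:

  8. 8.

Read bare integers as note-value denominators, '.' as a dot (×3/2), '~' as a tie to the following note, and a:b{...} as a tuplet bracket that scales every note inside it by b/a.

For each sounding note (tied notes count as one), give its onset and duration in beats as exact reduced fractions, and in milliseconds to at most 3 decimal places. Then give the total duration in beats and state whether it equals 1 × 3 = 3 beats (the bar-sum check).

1) 0.0ms=0b +463.918ms=3/2b
2) 463.918ms=3/2b +463.918ms=3/2b
Σ=3b of 3 (194bpm 3/8) — PASS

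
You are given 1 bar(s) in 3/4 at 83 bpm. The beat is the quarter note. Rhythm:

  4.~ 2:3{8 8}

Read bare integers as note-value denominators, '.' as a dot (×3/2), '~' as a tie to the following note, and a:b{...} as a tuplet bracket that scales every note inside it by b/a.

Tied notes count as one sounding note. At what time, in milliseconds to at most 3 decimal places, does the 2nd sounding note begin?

note 2 onset = 9/4b = 1626.506ms

1. 0.0ms @ 0 + 1626.506ms (9/4)
2. 1626.506ms @ 9/4 + 542.169ms (3/4)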